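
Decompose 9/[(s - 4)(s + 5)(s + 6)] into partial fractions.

Using cover-up method: A = 1/10, B = -1, C = 9/10
Result: (1/10)/(s - 4) - 1/(s + 5) + (9/10)/(s + 6)


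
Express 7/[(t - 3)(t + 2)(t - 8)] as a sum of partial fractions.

Using cover-up method: P = -7/25, Q = 7/50, R = 7/50
Result: (-7/25)/(t - 3) + (7/50)/(t + 2) + (7/50)/(t - 8)


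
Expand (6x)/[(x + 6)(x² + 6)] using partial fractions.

At x=-6: P = (6·(-6) + 0)/((-6)² + 6) = -6/7. Q = -P = 6/7, R = 6 - (-6)·P = 6/7
Result: (-6/7)/(x + 6) + ((6/7)x + 6/7)/(x² + 6)


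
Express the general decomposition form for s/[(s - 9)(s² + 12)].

Linear + irreducible quadratic: P/(s - 9) + (Qs + R)/(s² + 12)


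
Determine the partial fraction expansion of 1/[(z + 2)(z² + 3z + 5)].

Cover-up at z = -2: P = 1/((-2)² + 3·(-2) + 5) = 1/3. Then Q = -P = -1/3, R = -P·(3 - 2) = -1/3
Result: (1/3)/(z + 2) - ((1/3)z + 1/3)/(z² + 3z + 5)


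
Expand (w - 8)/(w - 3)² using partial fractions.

(w - 8) = A(w - 3) + B. At w = 3: B = 1·3 - 8 = -5. Coeff of w: A = 1
Result: 1/(w - 3) - 5/(w - 3)²


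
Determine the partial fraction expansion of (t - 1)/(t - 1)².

(t - 1) = α(t - 1) + β. At t = 1: β = 1·1 - 1 = 0. Coeff of t: α = 1
Result: 1/(t - 1)


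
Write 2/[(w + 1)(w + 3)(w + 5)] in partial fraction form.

Using cover-up method: α = 1/4, β = -1/2, γ = 1/4
Result: (1/4)/(w + 1) - (1/2)/(w + 3) + (1/4)/(w + 5)


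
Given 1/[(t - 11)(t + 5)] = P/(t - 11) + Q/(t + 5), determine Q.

Cover-up at t = -5: Q = 1/(-5 - 11) = -1/16


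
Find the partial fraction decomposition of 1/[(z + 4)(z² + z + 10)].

Cover-up at z = -4: A = 1/((-4)² + 1·(-4) + 10) = 1/22. Then B = -A = -1/22, C = -A·(1 - 4) = 3/22
Result: (1/22)/(z + 4) - ((1/22)z - 3/22)/(z² + z + 10)


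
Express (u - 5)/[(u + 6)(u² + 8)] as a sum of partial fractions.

At u=-6: A = (1·(-6) - 5)/((-6)² + 8) = -1/4. B = -A = 1/4, C = 1 - (-6)·A = -1/2
Result: (-1/4)/(u + 6) + ((1/4)u - 1/2)/(u² + 8)


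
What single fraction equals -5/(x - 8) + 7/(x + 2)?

Common denominator (x - 8)(x + 2). Numerator: -5(x + 2) + 7(x - 8) = (-5x - 10) + (7x - 56) = 2x - 66
Result: (2x - 66)/[(x - 8)(x + 2)]


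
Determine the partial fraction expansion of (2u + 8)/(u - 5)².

(2u + 8) = P(u - 5) + Q. At u = 5: Q = 2·5 + 8 = 18. Coeff of u: P = 2
Result: 2/(u - 5) + 18/(u - 5)²


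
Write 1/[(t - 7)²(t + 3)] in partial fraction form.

Cover-up at t=-3: C = 1/(-3 - 7)² = 1/100. Cover-up at t=7: B = 1/(7 + 3) = 1/10. Comparing t² coeff: A = -C = -1/100
Result: (-1/100)/(t - 7) + (1/10)/(t - 7)² + (1/100)/(t + 3)


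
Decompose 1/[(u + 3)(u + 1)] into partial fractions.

1/(u + 3)(u + 1) = α/(u + 3) + β/(u + 1). α = 1/(-3 + 1) = -1/2, β = 1/(-1 + 3) = 1/2
Result: (-1/2)/(u + 3) + (1/2)/(u + 1)


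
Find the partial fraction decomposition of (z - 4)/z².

(z - 4) = Pz + Q. At z = 0: Q = 1·0 - 4 = -4. Coeff of z: P = 1
Result: 1/z - 4/z²


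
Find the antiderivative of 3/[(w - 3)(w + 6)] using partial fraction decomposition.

Decompose: 3/[(w - 3)(w + 6)] = (1/3)/(w - 3) - (1/3)/(w + 6). Integrate each term: (1/3) ln|(w - 3)| - (1/3) ln|(w + 6)| + C


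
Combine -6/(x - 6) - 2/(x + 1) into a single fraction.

Common denominator (x - 6)(x + 1). Numerator: -6(x + 1) - 2(x - 6) = (-6x - 6) - (2x - 12) = -8x + 6
Result: (-8x + 6)/[(x - 6)(x + 1)]


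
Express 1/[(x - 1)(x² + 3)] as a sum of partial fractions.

Cover-up at x = 1: P = 1/(1² + 3) = 1/4. Then Q = -P = -1/4, R = -P·(0 + 1) = -1/4
Result: (1/4)/(x - 1) - ((1/4)x + 1/4)/(x² + 3)


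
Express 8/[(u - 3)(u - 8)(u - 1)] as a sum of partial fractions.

Using cover-up method: A = -4/5, B = 8/35, C = 4/7
Result: (-4/5)/(u - 3) + (8/35)/(u - 8) + (4/7)/(u - 1)


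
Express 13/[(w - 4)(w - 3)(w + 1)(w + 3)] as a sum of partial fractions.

Using Heaviside cover-up: (13/35)/(w - 4) - (13/24)/(w - 3) + (13/40)/(w + 1) - (13/84)/(w + 3)


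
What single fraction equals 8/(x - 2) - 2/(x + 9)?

Common denominator (x - 2)(x + 9). Numerator: 8(x + 9) - 2(x - 2) = (8x + 72) - (2x - 4) = 6x + 76
Result: (6x + 76)/[(x - 2)(x + 9)]


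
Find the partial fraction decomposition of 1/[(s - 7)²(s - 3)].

Cover-up at s=3: γ = 1/(3 - 7)² = 1/16. Cover-up at s=7: β = 1/(7 - 3) = 1/4. Comparing s² coeff: α = -γ = -1/16
Result: (-1/16)/(s - 7) + (1/4)/(s - 7)² + (1/16)/(s - 3)


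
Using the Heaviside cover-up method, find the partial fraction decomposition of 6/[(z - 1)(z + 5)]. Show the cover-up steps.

Cover (z - 1): set z=1, get A = 6/(1 + 5) = 1. Cover (z + 5): set z=-5, get B = 6/(-5 - 1) = -1.
Result: 1/(z - 1) - 1/(z + 5)


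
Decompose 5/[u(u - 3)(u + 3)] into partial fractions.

Using cover-up method: α = -5/9, β = 5/18, γ = 5/18
Result: (-5/9)/u + (5/18)/(u - 3) + (5/18)/(u + 3)


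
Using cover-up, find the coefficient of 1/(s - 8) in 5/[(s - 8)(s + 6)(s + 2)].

Cover (s - 8), set s=8: 5/[(8 + 6)(8 + 2)] = 1/28


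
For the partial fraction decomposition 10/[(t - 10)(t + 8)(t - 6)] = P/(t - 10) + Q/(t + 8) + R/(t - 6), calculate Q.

Cover-up at t = -8: Q = 10/[(-8 - 10)(-8 - 6)] = 10/[(-18)(-14)] = 10/252 = 5/126


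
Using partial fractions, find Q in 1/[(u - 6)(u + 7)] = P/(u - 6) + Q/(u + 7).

Cover-up at u = -7: Q = 1/(-7 - 6) = -1/13


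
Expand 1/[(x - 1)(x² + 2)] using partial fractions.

Cover-up at x = 1: α = 1/(1² + 2) = 1/3. Then β = -α = -1/3, γ = -α·(0 + 1) = -1/3
Result: (1/3)/(x - 1) - ((1/3)x + 1/3)/(x² + 2)


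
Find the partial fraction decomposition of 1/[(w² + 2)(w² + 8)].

Coefficient matching gives α = γ = 0, β = 1/(8-2) = 1/6, δ = -β = -1/6
Result: (1/6)/(w² + 2) - (1/6)/(w² + 8)


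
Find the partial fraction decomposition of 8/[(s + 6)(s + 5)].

8/(s + 6)(s + 5) = α/(s + 6) + β/(s + 5). α = 8/(-6 + 5) = -8, β = 8/(-5 + 6) = 8
Result: -8/(s + 6) + 8/(s + 5)


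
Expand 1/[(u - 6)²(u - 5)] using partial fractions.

Cover-up at u=5: R = 1/(5 - 6)² = 1. Cover-up at u=6: Q = 1/(6 - 5) = 1. Comparing u² coeff: P = -R = -1
Result: -1/(u - 6) + 1/(u - 6)² + 1/(u - 5)


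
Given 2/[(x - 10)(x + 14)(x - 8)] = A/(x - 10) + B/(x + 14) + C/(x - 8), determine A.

Cover-up at x = 10: A = 2/[(10 + 14)(10 - 8)] = 2/[(24)(2)] = 2/48 = 1/24


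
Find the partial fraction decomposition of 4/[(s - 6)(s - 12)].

4/(s - 6)(s - 12) = α/(s - 6) + β/(s - 12). α = 4/(6 - 12) = -2/3, β = 4/(12 - 6) = 2/3
Result: (-2/3)/(s - 6) + (2/3)/(s - 12)


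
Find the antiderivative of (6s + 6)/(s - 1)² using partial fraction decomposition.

Decompose: A = 6, B = 6·1 + 6 = 12, so (6s + 6)/(s - 1)² = 6/(s - 1) + 12/(s - 1)². Integrate: ∫ A/(s - 1) ds = 6 ln|(s - 1)|; ∫ B/(s - 1)² ds = -12/(s - 1). Sum: 6 ln|(s - 1)| - 12/(s - 1) + C


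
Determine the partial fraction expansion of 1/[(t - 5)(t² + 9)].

Cover-up at t = 5: A = 1/(5² + 9) = 1/34. Then B = -A = -1/34, C = -A·(0 + 5) = -5/34
Result: (1/34)/(t - 5) - ((1/34)t + 5/34)/(t² + 9)


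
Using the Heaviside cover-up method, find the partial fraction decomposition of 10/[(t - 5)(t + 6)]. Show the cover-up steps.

Cover (t - 5): set t=5, get P = 10/(5 + 6) = 10/11. Cover (t + 6): set t=-6, get Q = 10/(-6 - 5) = -10/11.
Result: (10/11)/(t - 5) - (10/11)/(t + 6)


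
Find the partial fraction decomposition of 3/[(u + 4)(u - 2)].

3/(u + 4)(u - 2) = α/(u + 4) + β/(u - 2). α = 3/(-4 - 2) = -1/2, β = 3/(2 + 4) = 1/2
Result: (-1/2)/(u + 4) + (1/2)/(u - 2)


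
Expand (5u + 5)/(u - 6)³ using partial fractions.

(5u + 5) = A(u - 6)² + B(u - 6) + C. At u = 6: C = 5·6 + 5 = 35. Coefficients: A = 0, B = 5
Result: 5/(u - 6)² + 35/(u - 6)³


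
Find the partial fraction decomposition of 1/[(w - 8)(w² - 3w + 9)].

Cover-up at w = 8: P = 1/(8² - 3·8 + 9) = 1/49. Then Q = -P = -1/49, R = -P·(-3 + 8) = -5/49
Result: (1/49)/(w - 8) - ((1/49)w + 5/49)/(w² - 3w + 9)


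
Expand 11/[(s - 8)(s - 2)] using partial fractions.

11/(s - 8)(s - 2) = P/(s - 8) + Q/(s - 2). P = 11/(8 - 2) = 11/6, Q = 11/(2 - 8) = -11/6
Result: (11/6)/(s - 8) - (11/6)/(s - 2)


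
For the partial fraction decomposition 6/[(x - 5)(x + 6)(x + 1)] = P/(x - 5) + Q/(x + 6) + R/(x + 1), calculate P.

Cover-up at x = 5: P = 6/[(5 + 6)(5 + 1)] = 6/[(11)(6)] = 6/66 = 1/11


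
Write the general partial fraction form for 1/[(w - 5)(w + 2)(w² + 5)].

Two linear + quadratic: α/(w - 5) + β/(w + 2) + (γw + δ)/(w² + 5)


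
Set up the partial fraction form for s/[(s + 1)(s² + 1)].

Linear + irreducible quadratic: A/(s + 1) + (Bs + C)/(s² + 1)


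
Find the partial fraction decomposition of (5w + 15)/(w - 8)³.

(5w + 15) = α(w - 8)² + β(w - 8) + γ. At w = 8: γ = 5·8 + 15 = 55. Coefficients: α = 0, β = 5
Result: 5/(w - 8)² + 55/(w - 8)³


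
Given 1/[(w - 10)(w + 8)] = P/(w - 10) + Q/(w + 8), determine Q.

Cover-up at w = -8: Q = 1/(-8 - 10) = -1/18


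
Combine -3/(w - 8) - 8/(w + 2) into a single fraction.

Common denominator (w - 8)(w + 2). Numerator: -3(w + 2) - 8(w - 8) = (-3w - 6) - (8w - 64) = -11w + 58
Result: (-11w + 58)/[(w - 8)(w + 2)]


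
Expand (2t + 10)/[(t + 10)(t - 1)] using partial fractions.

At t=-10: A = (2·(-10) + 10)/(-10 - 1) = 10/11. At t=1: B = (2·1 + 10)/(1 + 10) = 12/11
Result: (10/11)/(t + 10) + (12/11)/(t - 1)


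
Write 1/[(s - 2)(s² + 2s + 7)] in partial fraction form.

Cover-up at s = 2: α = 1/(2² + 2·2 + 7) = 1/15. Then β = -α = -1/15, γ = -α·(2 + 2) = -4/15
Result: (1/15)/(s - 2) - ((1/15)s + 4/15)/(s² + 2s + 7)


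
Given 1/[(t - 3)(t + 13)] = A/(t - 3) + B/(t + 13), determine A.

Cover-up at t = 3: A = 1/(3 + 13) = 1/16


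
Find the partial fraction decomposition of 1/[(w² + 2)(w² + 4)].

Coefficient matching gives P = R = 0, Q = 1/(4-2) = 1/2, S = -Q = -1/2
Result: (1/2)/(w² + 2) - (1/2)/(w² + 4)


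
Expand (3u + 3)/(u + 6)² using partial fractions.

(3u + 3) = A(u + 6) + B. At u = -6: B = 3·(-6) + 3 = -15. Coeff of u: A = 3
Result: 3/(u + 6) - 15/(u + 6)²


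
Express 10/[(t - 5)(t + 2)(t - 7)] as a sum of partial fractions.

Using cover-up method: A = -5/7, B = 10/63, C = 5/9
Result: (-5/7)/(t - 5) + (10/63)/(t + 2) + (5/9)/(t - 7)


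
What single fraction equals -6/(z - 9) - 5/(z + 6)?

Common denominator (z - 9)(z + 6). Numerator: -6(z + 6) - 5(z - 9) = (-6z - 36) - (5z - 45) = -11z + 9
Result: (-11z + 9)/[(z - 9)(z + 6)]


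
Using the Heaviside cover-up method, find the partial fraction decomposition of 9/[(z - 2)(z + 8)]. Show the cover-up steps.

Cover (z - 2): set z=2, get P = 9/(2 + 8) = 9/10. Cover (z + 8): set z=-8, get Q = 9/(-8 - 2) = -9/10.
Result: (9/10)/(z - 2) - (9/10)/(z + 8)


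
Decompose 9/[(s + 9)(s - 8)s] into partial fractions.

Using cover-up method: P = 1/17, Q = 9/136, R = -1/8
Result: (1/17)/(s + 9) + (9/136)/(s - 8) - (1/8)/s


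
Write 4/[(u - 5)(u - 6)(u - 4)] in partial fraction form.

Using cover-up method: α = -4, β = 2, γ = 2
Result: -4/(u - 5) + 2/(u - 6) + 2/(u - 4)


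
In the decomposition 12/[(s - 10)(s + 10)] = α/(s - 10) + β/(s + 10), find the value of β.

Cover-up at s = -10: β = 12/(-10 - 10) = -12/20 = -3/5


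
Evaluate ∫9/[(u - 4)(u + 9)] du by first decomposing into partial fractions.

Decompose: 9/[(u - 4)(u + 9)] = (9/13)/(u - 4) - (9/13)/(u + 9). Integrate each term: (9/13) ln|(u - 4)| - (9/13) ln|(u + 9)| + C


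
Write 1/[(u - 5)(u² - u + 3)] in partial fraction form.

Cover-up at u = 5: α = 1/(5² - 1·5 + 3) = 1/23. Then β = -α = -1/23, γ = -α·(-1 + 5) = -4/23
Result: (1/23)/(u - 5) - ((1/23)u + 4/23)/(u² - u + 3)


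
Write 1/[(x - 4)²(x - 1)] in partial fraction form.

Cover-up at x=1: γ = 1/(1 - 4)² = 1/9. Cover-up at x=4: β = 1/(4 - 1) = 1/3. Comparing x² coeff: α = -γ = -1/9
Result: (-1/9)/(x - 4) + (1/3)/(x - 4)² + (1/9)/(x - 1)


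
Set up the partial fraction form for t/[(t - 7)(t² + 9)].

Linear + irreducible quadratic: α/(t - 7) + (βt + γ)/(t² + 9)


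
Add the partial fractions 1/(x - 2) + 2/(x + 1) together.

Common denominator (x - 2)(x + 1). Numerator: 1(x + 1) + 2(x - 2) = (x + 1) + (2x - 4) = 3x - 3
Result: (3x - 3)/[(x - 2)(x + 1)]


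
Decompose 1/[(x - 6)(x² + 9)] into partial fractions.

Cover-up at x = 6: A = 1/(6² + 9) = 1/45. Then B = -A = -1/45, C = -A·(0 + 6) = -2/15
Result: (1/45)/(x - 6) - ((1/45)x + 2/15)/(x² + 9)


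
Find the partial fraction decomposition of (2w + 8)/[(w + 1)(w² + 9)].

At w=-1: α = (2·(-1) + 8)/((-1)² + 9) = 3/5. β = -α = -3/5, γ = 2 - (-1)·α = 13/5
Result: (3/5)/(w + 1) - ((3/5)w - 13/5)/(w² + 9)


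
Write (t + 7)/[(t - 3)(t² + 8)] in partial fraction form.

At t=3: A = (1·3 + 7)/(3² + 8) = 10/17. B = -A = -10/17, C = 1 - 3·A = -13/17
Result: (10/17)/(t - 3) - ((10/17)t + 13/17)/(t² + 8)


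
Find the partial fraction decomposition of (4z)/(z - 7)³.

(4z) = P(z - 7)² + Q(z - 7) + R. At z = 7: R = 4·7 + 0 = 28. Coefficients: P = 0, Q = 4
Result: 4/(z - 7)² + 28/(z - 7)³


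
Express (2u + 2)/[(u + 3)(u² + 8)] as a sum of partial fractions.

At u=-3: A = (2·(-3) + 2)/((-3)² + 8) = -4/17. B = -A = 4/17, C = 2 - (-3)·A = 22/17
Result: (-4/17)/(u + 3) + ((4/17)u + 22/17)/(u² + 8)


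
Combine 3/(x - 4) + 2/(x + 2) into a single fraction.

Common denominator (x - 4)(x + 2). Numerator: 3(x + 2) + 2(x - 4) = (3x + 6) + (2x - 8) = 5x - 2
Result: (5x - 2)/[(x - 4)(x + 2)]


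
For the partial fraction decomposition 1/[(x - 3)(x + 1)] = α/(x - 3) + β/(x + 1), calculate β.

Cover-up at x = -1: β = 1/(-1 - 3) = -1/4


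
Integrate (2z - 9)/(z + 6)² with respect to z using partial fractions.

Decompose: α = 2, β = 2·(-6) - 9 = -21, so (2z - 9)/(z + 6)² = 2/(z + 6) - 21/(z + 6)². Integrate: ∫ α/(z + 6) dz = 2 ln|(z + 6)|; ∫ β/(z + 6)² dz = 21/(z + 6). Sum: 2 ln|(z + 6)| + 21/(z + 6) + C


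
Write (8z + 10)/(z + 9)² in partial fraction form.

(8z + 10) = A(z + 9) + B. At z = -9: B = 8·(-9) + 10 = -62. Coeff of z: A = 8
Result: 8/(z + 9) - 62/(z + 9)²


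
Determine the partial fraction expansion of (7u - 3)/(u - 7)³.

(7u - 3) = A(u - 7)² + B(u - 7) + C. At u = 7: C = 7·7 - 3 = 46. Coefficients: A = 0, B = 7
Result: 7/(u - 7)² + 46/(u - 7)³


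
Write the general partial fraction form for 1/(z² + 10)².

Repeated quadratic factor: (Az + B)/(z² + 10) + (Cz + D)/(z² + 10)²


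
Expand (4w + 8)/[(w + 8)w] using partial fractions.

At w=-8: α = (4·(-8) + 8)/(-8 - 0) = 3. At w=0: β = (4·0 + 8)/(0 + 8) = 1
Result: 3/(w + 8) + 1/w


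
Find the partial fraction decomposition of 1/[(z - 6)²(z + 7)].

Cover-up at z=-7: R = 1/(-7 - 6)² = 1/169. Cover-up at z=6: Q = 1/(6 + 7) = 1/13. Comparing z² coeff: P = -R = -1/169
Result: (-1/169)/(z - 6) + (1/13)/(z - 6)² + (1/169)/(z + 7)


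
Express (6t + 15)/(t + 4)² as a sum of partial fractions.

(6t + 15) = P(t + 4) + Q. At t = -4: Q = 6·(-4) + 15 = -9. Coeff of t: P = 6
Result: 6/(t + 4) - 9/(t + 4)²


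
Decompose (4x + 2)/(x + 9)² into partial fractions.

(4x + 2) = A(x + 9) + B. At x = -9: B = 4·(-9) + 2 = -34. Coeff of x: A = 4
Result: 4/(x + 9) - 34/(x + 9)²


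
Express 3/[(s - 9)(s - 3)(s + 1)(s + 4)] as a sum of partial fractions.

Using Heaviside cover-up: (1/260)/(s - 9) - (1/56)/(s - 3) + (1/40)/(s + 1) - (1/91)/(s + 4)


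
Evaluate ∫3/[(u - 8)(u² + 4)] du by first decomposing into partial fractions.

Cover-up at u=8: A = 3/(8²+4) = 3/68. Coeff matching: B = -3/68, C = -6/17. Decomposition: (3/68)/(u - 8) - ((3/68)u + 6/17)/(u² + 4). Integrate: linear → ln, quadratic → (1/2)ln + arctan: (3/68) ln|(u - 8)| - (3/136) ln(u² + 4) - (3/17) arctan(u/2) + C


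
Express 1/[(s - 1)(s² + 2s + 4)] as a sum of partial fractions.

Cover-up at s = 1: α = 1/(1² + 2·1 + 4) = 1/7. Then β = -α = -1/7, γ = -α·(2 + 1) = -3/7
Result: (1/7)/(s - 1) - ((1/7)s + 3/7)/(s² + 2s + 4)


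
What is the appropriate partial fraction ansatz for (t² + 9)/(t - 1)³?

Repeated linear factor (power 3): P/(t - 1) + Q/(t - 1)² + R/(t - 1)³


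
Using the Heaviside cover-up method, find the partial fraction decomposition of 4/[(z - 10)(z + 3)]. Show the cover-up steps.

Cover (z - 10): set z=10, get A = 4/(10 + 3) = 4/13. Cover (z + 3): set z=-3, get B = 4/(-3 - 10) = -4/13.
Result: (4/13)/(z - 10) - (4/13)/(z + 3)


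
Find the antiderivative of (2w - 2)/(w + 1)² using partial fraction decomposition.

Decompose: A = 2, B = 2·(-1) - 2 = -4, so (2w - 2)/(w + 1)² = 2/(w + 1) - 4/(w + 1)². Integrate: ∫ A/(w + 1) dw = 2 ln|(w + 1)|; ∫ B/(w + 1)² dw = 4/(w + 1). Sum: 2 ln|(w + 1)| + 4/(w + 1) + C


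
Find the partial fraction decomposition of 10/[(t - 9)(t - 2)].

10/(t - 9)(t - 2) = P/(t - 9) + Q/(t - 2). P = 10/(9 - 2) = 10/7, Q = 10/(2 - 9) = -10/7
Result: (10/7)/(t - 9) - (10/7)/(t - 2)


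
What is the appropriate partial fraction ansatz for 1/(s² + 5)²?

Repeated quadratic factor: (αs + β)/(s² + 5) + (γs + δ)/(s² + 5)²


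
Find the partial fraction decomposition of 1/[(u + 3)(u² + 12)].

Cover-up at u = -3: α = 1/((-3)² + 12) = 1/21. Then β = -α = -1/21, γ = -α·(0 - 3) = 1/7
Result: (1/21)/(u + 3) - ((1/21)u - 1/7)/(u² + 12)


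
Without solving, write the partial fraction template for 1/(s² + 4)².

Repeated quadratic factor: (Ps + Q)/(s² + 4) + (Rs + S)/(s² + 4)²


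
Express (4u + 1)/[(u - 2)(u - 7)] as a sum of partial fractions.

At u=2: A = (4·2 + 1)/(2 - 7) = -9/5. At u=7: B = (4·7 + 1)/(7 - 2) = 29/5
Result: (-9/5)/(u - 2) + (29/5)/(u - 7)


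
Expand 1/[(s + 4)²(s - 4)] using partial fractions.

Cover-up at s=4: C = 1/(4 + 4)² = 1/64. Cover-up at s=-4: B = 1/(-4 - 4) = -1/8. Comparing s² coeff: A = -C = -1/64
Result: (-1/64)/(s + 4) - (1/8)/(s + 4)² + (1/64)/(s - 4)


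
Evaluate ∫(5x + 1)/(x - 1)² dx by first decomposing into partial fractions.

Decompose: P = 5, Q = 5·1 + 1 = 6, so (5x + 1)/(x - 1)² = 5/(x - 1) + 6/(x - 1)². Integrate: ∫ P/(x - 1) dx = 5 ln|(x - 1)|; ∫ Q/(x - 1)² dx = -6/(x - 1). Sum: 5 ln|(x - 1)| - 6/(x - 1) + C


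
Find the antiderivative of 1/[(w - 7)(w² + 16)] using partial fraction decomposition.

Cover-up at w=7: α = 1/(7²+16) = 1/65. Coeff matching: β = -1/65, γ = -7/65. Decomposition: (1/65)/(w - 7) - ((1/65)w + 7/65)/(w² + 16). Integrate: linear → ln, quadratic → (1/2)ln + arctan: (1/65) ln|(w - 7)| - (1/130) ln(w² + 16) - (7/260) arctan(w/4) + C


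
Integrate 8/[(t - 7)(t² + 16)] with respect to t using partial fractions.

Cover-up at t=7: P = 8/(7²+16) = 8/65. Coeff matching: Q = -8/65, R = -56/65. Decomposition: (8/65)/(t - 7) - ((8/65)t + 56/65)/(t² + 16). Integrate: linear → ln, quadratic → (1/2)ln + arctan: (8/65) ln|(t - 7)| - (4/65) ln(t² + 16) - (14/65) arctan(t/4) + C


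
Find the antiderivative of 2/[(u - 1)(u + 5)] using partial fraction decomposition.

Decompose: 2/[(u - 1)(u + 5)] = (1/3)/(u - 1) - (1/3)/(u + 5). Integrate each term: (1/3) ln|(u - 1)| - (1/3) ln|(u + 5)| + C


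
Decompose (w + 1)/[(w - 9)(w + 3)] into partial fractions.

At w=9: P = (1·9 + 1)/(9 + 3) = 5/6. At w=-3: Q = (1·(-3) + 1)/(-3 - 9) = 1/6
Result: (5/6)/(w - 9) + (1/6)/(w + 3)


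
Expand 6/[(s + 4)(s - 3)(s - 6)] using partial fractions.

Using cover-up method: P = 3/35, Q = -2/7, R = 1/5
Result: (3/35)/(s + 4) - (2/7)/(s - 3) + (1/5)/(s - 6)


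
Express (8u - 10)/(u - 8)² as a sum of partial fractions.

(8u - 10) = P(u - 8) + Q. At u = 8: Q = 8·8 - 10 = 54. Coeff of u: P = 8
Result: 8/(u - 8) + 54/(u - 8)²


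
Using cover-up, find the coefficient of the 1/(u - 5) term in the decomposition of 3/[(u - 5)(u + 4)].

Cover (u - 5), set u=5: 3/((u + 4) at u=5) = 3/(9) = 1/3


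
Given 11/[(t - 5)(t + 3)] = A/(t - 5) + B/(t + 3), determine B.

Cover-up at t = -3: B = 11/(-3 - 5) = -11/8


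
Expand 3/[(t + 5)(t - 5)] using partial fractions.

3/(t + 5)(t - 5) = A/(t + 5) + B/(t - 5). A = 3/(-5 - 5) = -3/10, B = 3/(5 + 5) = 3/10
Result: (-3/10)/(t + 5) + (3/10)/(t - 5)


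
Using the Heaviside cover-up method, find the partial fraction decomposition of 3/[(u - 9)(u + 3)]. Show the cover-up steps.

Cover (u - 9): set u=9, get A = 3/(9 + 3) = 1/4. Cover (u + 3): set u=-3, get B = 3/(-3 - 9) = -1/4.
Result: (1/4)/(u - 9) - (1/4)/(u + 3)


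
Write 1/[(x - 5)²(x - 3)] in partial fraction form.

Cover-up at x=3: C = 1/(3 - 5)² = 1/4. Cover-up at x=5: B = 1/(5 - 3) = 1/2. Comparing x² coeff: A = -C = -1/4
Result: (-1/4)/(x - 5) + (1/2)/(x - 5)² + (1/4)/(x - 3)


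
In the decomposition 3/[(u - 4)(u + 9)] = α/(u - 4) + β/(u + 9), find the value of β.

Cover-up at u = -9: β = 3/(-9 - 4) = -3/13


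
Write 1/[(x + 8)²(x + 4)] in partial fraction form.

Cover-up at x=-4: γ = 1/(-4 + 8)² = 1/16. Cover-up at x=-8: β = 1/(-8 + 4) = -1/4. Comparing x² coeff: α = -γ = -1/16
Result: (-1/16)/(x + 8) - (1/4)/(x + 8)² + (1/16)/(x + 4)


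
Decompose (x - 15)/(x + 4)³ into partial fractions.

(x - 15) = α(x + 4)² + β(x + 4) + γ. At x = -4: γ = 1·(-4) - 15 = -19. Coefficients: α = 0, β = 1
Result: 1/(x + 4)² - 19/(x + 4)³


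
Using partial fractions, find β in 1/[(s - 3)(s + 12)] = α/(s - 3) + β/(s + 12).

Cover-up at s = -12: β = 1/(-12 - 3) = -1/15


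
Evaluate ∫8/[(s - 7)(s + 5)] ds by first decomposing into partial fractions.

Decompose: 8/[(s - 7)(s + 5)] = (2/3)/(s - 7) - (2/3)/(s + 5). Integrate each term: (2/3) ln|(s - 7)| - (2/3) ln|(s + 5)| + C


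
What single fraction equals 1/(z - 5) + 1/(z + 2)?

Common denominator (z - 5)(z + 2). Numerator: 1(z + 2) + 1(z - 5) = (z + 2) + (z - 5) = 2z - 3
Result: (2z - 3)/[(z - 5)(z + 2)]


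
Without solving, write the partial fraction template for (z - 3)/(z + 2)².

Repeated linear factor: A/(z + 2) + B/(z + 2)²


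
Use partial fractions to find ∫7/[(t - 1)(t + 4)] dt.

Decompose: 7/[(t - 1)(t + 4)] = (7/5)/(t - 1) - (7/5)/(t + 4). Integrate each term: (7/5) ln|(t - 1)| - (7/5) ln|(t + 4)| + C


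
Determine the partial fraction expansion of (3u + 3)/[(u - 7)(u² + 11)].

At u=7: α = (3·7 + 3)/(7² + 11) = 2/5. β = -α = -2/5, γ = 3 - 7·α = 1/5
Result: (2/5)/(u - 7) - ((2/5)u - 1/5)/(u² + 11)


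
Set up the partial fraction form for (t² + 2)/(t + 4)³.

Repeated linear factor (power 3): A/(t + 4) + B/(t + 4)² + C/(t + 4)³


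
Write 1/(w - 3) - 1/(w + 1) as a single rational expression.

Common denominator (w - 3)(w + 1). Numerator: 1(w + 1) - 1(w - 3) = (w + 1) - (w - 3) = 4
Result: (4)/[(w - 3)(w + 1)]


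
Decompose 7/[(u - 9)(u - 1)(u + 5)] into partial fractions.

Using cover-up method: A = 1/16, B = -7/48, C = 1/12
Result: (1/16)/(u - 9) - (7/48)/(u - 1) + (1/12)/(u + 5)


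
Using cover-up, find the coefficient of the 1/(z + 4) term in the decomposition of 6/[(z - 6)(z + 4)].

Cover (z + 4), set z=-4: 6/((z - 6) at z=-4) = 6/(-10) = -3/5


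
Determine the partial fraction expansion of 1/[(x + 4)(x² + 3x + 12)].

Cover-up at x = -4: A = 1/((-4)² + 3·(-4) + 12) = 1/16. Then B = -A = -1/16, C = -A·(3 - 4) = 1/16
Result: (1/16)/(x + 4) - ((1/16)x - 1/16)/(x² + 3x + 12)


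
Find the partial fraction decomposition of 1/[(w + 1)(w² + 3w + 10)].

Cover-up at w = -1: P = 1/((-1)² + 3·(-1) + 10) = 1/8. Then Q = -P = -1/8, R = -P·(3 - 1) = -1/4
Result: (1/8)/(w + 1) - ((1/8)w + 1/4)/(w² + 3w + 10)


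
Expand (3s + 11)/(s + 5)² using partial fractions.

(3s + 11) = A(s + 5) + B. At s = -5: B = 3·(-5) + 11 = -4. Coeff of s: A = 3
Result: 3/(s + 5) - 4/(s + 5)²


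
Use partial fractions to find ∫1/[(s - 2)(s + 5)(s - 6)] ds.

Cover-up: P = -1/28, Q = 1/77, R = 1/44. Decomposition: (-1/28)/(s - 2) + (1/77)/(s + 5) + (1/44)/(s - 6). Integrate each term: (-1/28) ln|(s - 2)| + (1/77) ln|(s + 5)| + (1/44) ln|(s - 6)| + C


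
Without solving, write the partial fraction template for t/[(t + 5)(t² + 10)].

Linear + irreducible quadratic: α/(t + 5) + (βt + γ)/(t² + 10)


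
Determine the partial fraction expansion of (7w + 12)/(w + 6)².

(7w + 12) = P(w + 6) + Q. At w = -6: Q = 7·(-6) + 12 = -30. Coeff of w: P = 7
Result: 7/(w + 6) - 30/(w + 6)²


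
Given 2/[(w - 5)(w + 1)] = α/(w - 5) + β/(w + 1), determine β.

Cover-up at w = -1: β = 2/(-1 - 5) = -2/6 = -1/3


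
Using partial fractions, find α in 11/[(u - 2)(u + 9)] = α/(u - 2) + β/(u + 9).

Cover-up at u = 2: α = 11/(2 + 9) = 11/11 = 1


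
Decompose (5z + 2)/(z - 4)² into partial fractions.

(5z + 2) = P(z - 4) + Q. At z = 4: Q = 5·4 + 2 = 22. Coeff of z: P = 5
Result: 5/(z - 4) + 22/(z - 4)²


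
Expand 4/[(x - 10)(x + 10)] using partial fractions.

4/(x - 10)(x + 10) = A/(x - 10) + B/(x + 10). A = 4/(10 + 10) = 1/5, B = 4/(-10 - 10) = -1/5
Result: (1/5)/(x - 10) - (1/5)/(x + 10)


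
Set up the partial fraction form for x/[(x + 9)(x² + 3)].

Linear + irreducible quadratic: α/(x + 9) + (βx + γ)/(x² + 3)


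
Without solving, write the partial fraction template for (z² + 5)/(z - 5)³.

Repeated linear factor (power 3): α/(z - 5) + β/(z - 5)² + γ/(z - 5)³


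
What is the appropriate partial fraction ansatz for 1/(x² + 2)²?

Repeated quadratic factor: (αx + β)/(x² + 2) + (γx + δ)/(x² + 2)²


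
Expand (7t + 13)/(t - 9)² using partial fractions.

(7t + 13) = α(t - 9) + β. At t = 9: β = 7·9 + 13 = 76. Coeff of t: α = 7
Result: 7/(t - 9) + 76/(t - 9)²


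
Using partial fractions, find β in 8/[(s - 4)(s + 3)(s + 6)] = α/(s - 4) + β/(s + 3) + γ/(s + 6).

Cover-up at s = -3: β = 8/[(-3 - 4)(-3 + 6)] = 8/[(-7)(3)] = -8/21


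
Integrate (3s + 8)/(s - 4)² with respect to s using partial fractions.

Decompose: A = 3, B = 3·4 + 8 = 20, so (3s + 8)/(s - 4)² = 3/(s - 4) + 20/(s - 4)². Integrate: ∫ A/(s - 4) ds = 3 ln|(s - 4)|; ∫ B/(s - 4)² ds = -20/(s - 4). Sum: 3 ln|(s - 4)| - 20/(s - 4) + C


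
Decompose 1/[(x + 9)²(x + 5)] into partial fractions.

Cover-up at x=-5: R = 1/(-5 + 9)² = 1/16. Cover-up at x=-9: Q = 1/(-9 + 5) = -1/4. Comparing x² coeff: P = -R = -1/16
Result: (-1/16)/(x + 9) - (1/4)/(x + 9)² + (1/16)/(x + 5)


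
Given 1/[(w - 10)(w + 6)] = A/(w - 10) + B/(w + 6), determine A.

Cover-up at w = 10: A = 1/(10 + 6) = 1/16


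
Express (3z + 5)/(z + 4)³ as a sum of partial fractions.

(3z + 5) = A(z + 4)² + B(z + 4) + C. At z = -4: C = 3·(-4) + 5 = -7. Coefficients: A = 0, B = 3
Result: 3/(z + 4)² - 7/(z + 4)³


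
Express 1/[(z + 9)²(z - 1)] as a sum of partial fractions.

Cover-up at z=1: C = 1/(1 + 9)² = 1/100. Cover-up at z=-9: B = 1/(-9 - 1) = -1/10. Comparing z² coeff: A = -C = -1/100
Result: (-1/100)/(z + 9) - (1/10)/(z + 9)² + (1/100)/(z - 1)


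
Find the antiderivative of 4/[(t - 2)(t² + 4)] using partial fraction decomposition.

Cover-up at t=2: A = 4/(2²+4) = 1/2. Coeff matching: B = -1/2, C = -1. Decomposition: (1/2)/(t - 2) - ((1/2)t + 1)/(t² + 4). Integrate: linear → ln, quadratic → (1/2)ln + arctan: (1/2) ln|(t - 2)| - (1/4) ln(t² + 4) - (1/2) arctan(t/2) + C


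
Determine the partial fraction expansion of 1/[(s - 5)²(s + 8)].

Cover-up at s=-8: γ = 1/(-8 - 5)² = 1/169. Cover-up at s=5: β = 1/(5 + 8) = 1/13. Comparing s² coeff: α = -γ = -1/169
Result: (-1/169)/(s - 5) + (1/13)/(s - 5)² + (1/169)/(s + 8)


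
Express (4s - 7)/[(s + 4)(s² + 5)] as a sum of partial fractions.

At s=-4: α = (4·(-4) - 7)/((-4)² + 5) = -23/21. β = -α = 23/21, γ = 4 - (-4)·α = -8/21
Result: (-23/21)/(s + 4) + ((23/21)s - 8/21)/(s² + 5)


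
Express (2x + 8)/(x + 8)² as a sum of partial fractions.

(2x + 8) = α(x + 8) + β. At x = -8: β = 2·(-8) + 8 = -8. Coeff of x: α = 2
Result: 2/(x + 8) - 8/(x + 8)²


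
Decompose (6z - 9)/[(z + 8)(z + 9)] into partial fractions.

At z=-8: P = (6·(-8) - 9)/(-8 + 9) = -57. At z=-9: Q = (6·(-9) - 9)/(-9 + 8) = 63
Result: -57/(z + 8) + 63/(z + 9)


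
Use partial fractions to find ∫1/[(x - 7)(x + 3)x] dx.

Cover-up: α = 1/70, β = 1/30, γ = -1/21. Decomposition: (1/70)/(x - 7) + (1/30)/(x + 3) - (1/21)/x. Integrate each term: (1/70) ln|(x - 7)| + (1/30) ln|(x + 3)| - (1/21) ln|x| + C


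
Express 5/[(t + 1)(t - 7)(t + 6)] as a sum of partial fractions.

Using cover-up method: P = -1/8, Q = 5/104, R = 1/13
Result: (-1/8)/(t + 1) + (5/104)/(t - 7) + (1/13)/(t + 6)


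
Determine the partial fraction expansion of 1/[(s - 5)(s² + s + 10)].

Cover-up at s = 5: P = 1/(5² + 1·5 + 10) = 1/40. Then Q = -P = -1/40, R = -P·(1 + 5) = -3/20
Result: (1/40)/(s - 5) - ((1/40)s + 3/20)/(s² + s + 10)


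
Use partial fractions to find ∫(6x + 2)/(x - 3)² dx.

Decompose: α = 6, β = 6·3 + 2 = 20, so (6x + 2)/(x - 3)² = 6/(x - 3) + 20/(x - 3)². Integrate: ∫ α/(x - 3) dx = 6 ln|(x - 3)|; ∫ β/(x - 3)² dx = -20/(x - 3). Sum: 6 ln|(x - 3)| - 20/(x - 3) + C


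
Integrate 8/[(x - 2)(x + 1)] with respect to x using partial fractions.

Decompose: 8/[(x - 2)(x + 1)] = (8/3)/(x - 2) - (8/3)/(x + 1). Integrate each term: (8/3) ln|(x - 2)| - (8/3) ln|(x + 1)| + C


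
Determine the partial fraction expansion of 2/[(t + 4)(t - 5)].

2/(t + 4)(t - 5) = α/(t + 4) + β/(t - 5). α = 2/(-4 - 5) = -2/9, β = 2/(5 + 4) = 2/9
Result: (-2/9)/(t + 4) + (2/9)/(t - 5)


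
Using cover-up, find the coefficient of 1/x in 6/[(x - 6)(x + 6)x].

Cover x, set x=0: 6/[(0 - 6)(0 + 6)] = -1/6


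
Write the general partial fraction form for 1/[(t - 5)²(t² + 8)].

Repeated linear + quadratic: A/(t - 5) + B/(t - 5)² + (Ct + D)/(t² + 8)


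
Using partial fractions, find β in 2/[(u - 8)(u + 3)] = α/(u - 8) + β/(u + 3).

Cover-up at u = -3: β = 2/(-3 - 8) = -2/11


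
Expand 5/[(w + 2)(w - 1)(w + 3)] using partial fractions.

Using cover-up method: α = -5/3, β = 5/12, γ = 5/4
Result: (-5/3)/(w + 2) + (5/12)/(w - 1) + (5/4)/(w + 3)


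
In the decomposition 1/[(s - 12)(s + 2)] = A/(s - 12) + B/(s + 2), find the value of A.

Cover-up at s = 12: A = 1/(12 + 2) = 1/14


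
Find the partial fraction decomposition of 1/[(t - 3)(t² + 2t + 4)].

Cover-up at t = 3: α = 1/(3² + 2·3 + 4) = 1/19. Then β = -α = -1/19, γ = -α·(2 + 3) = -5/19
Result: (1/19)/(t - 3) - ((1/19)t + 5/19)/(t² + 2t + 4)


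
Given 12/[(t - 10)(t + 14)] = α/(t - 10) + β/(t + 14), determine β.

Cover-up at t = -14: β = 12/(-14 - 10) = -12/24 = -1/2


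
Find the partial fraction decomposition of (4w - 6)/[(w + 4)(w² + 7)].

At w=-4: α = (4·(-4) - 6)/((-4)² + 7) = -22/23. β = -α = 22/23, γ = 4 - (-4)·α = 4/23
Result: (-22/23)/(w + 4) + ((22/23)w + 4/23)/(w² + 7)


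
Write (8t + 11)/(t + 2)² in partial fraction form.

(8t + 11) = A(t + 2) + B. At t = -2: B = 8·(-2) + 11 = -5. Coeff of t: A = 8
Result: 8/(t + 2) - 5/(t + 2)²


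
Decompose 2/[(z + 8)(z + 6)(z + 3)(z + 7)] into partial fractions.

Using Heaviside cover-up: (-1/5)/(z + 8) - (1/3)/(z + 6) + (1/30)/(z + 3) + (1/2)/(z + 7)


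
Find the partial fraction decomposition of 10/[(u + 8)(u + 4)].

10/(u + 8)(u + 4) = α/(u + 8) + β/(u + 4). α = 10/(-8 + 4) = -5/2, β = 10/(-4 + 8) = 5/2
Result: (-5/2)/(u + 8) + (5/2)/(u + 4)


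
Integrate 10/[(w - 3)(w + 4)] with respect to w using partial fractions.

Decompose: 10/[(w - 3)(w + 4)] = (10/7)/(w - 3) - (10/7)/(w + 4). Integrate each term: (10/7) ln|(w - 3)| - (10/7) ln|(w + 4)| + C


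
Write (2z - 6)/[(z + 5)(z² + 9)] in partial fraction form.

At z=-5: A = (2·(-5) - 6)/((-5)² + 9) = -8/17. B = -A = 8/17, C = 2 - (-5)·A = -6/17
Result: (-8/17)/(z + 5) + ((8/17)z - 6/17)/(z² + 9)


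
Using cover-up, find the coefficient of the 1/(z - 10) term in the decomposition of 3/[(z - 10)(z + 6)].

Cover (z - 10), set z=10: 3/((z + 6) at z=10) = 3/(16) = 3/16


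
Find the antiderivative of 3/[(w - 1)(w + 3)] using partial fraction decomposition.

Decompose: 3/[(w - 1)(w + 3)] = (3/4)/(w - 1) - (3/4)/(w + 3). Integrate each term: (3/4) ln|(w - 1)| - (3/4) ln|(w + 3)| + C


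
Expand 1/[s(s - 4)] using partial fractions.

1/s(s - 4) = A/s + B/(s - 4). A = 1/(0 - 4) = -1/4, B = 1/(4 - 0) = 1/4
Result: (-1/4)/s + (1/4)/(s - 4)


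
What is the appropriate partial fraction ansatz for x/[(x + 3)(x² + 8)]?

Linear + irreducible quadratic: A/(x + 3) + (Bx + C)/(x² + 8)


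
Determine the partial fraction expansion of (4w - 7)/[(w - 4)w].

At w=4: P = (4·4 - 7)/(4 - 0) = 9/4. At w=0: Q = (4·0 - 7)/(0 - 4) = 7/4
Result: (9/4)/(w - 4) + (7/4)/w


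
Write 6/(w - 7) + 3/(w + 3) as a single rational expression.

Common denominator (w - 7)(w + 3). Numerator: 6(w + 3) + 3(w - 7) = (6w + 18) + (3w - 21) = 9w - 3
Result: (9w - 3)/[(w - 7)(w + 3)]


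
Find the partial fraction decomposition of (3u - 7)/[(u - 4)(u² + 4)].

At u=4: α = (3·4 - 7)/(4² + 4) = 1/4. β = -α = -1/4, γ = 3 - 4·α = 2
Result: (1/4)/(u - 4) - ((1/4)u - 2)/(u² + 4)


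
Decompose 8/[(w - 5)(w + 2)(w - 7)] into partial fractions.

Using cover-up method: α = -4/7, β = 8/63, γ = 4/9
Result: (-4/7)/(w - 5) + (8/63)/(w + 2) + (4/9)/(w - 7)


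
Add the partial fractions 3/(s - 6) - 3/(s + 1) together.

Common denominator (s - 6)(s + 1). Numerator: 3(s + 1) - 3(s - 6) = (3s + 3) - (3s - 18) = 21
Result: (21)/[(s - 6)(s + 1)]


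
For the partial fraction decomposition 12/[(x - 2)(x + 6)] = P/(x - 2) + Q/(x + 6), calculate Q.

Cover-up at x = -6: Q = 12/(-6 - 2) = -12/8 = -3/2


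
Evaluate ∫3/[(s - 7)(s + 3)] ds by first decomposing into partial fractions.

Decompose: 3/[(s - 7)(s + 3)] = (3/10)/(s - 7) - (3/10)/(s + 3). Integrate each term: (3/10) ln|(s - 7)| - (3/10) ln|(s + 3)| + C


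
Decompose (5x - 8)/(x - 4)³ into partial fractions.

(5x - 8) = P(x - 4)² + Q(x - 4) + R. At x = 4: R = 5·4 - 8 = 12. Coefficients: P = 0, Q = 5
Result: 5/(x - 4)² + 12/(x - 4)³


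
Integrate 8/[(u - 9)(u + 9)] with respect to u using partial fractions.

Decompose: 8/[(u - 9)(u + 9)] = (4/9)/(u - 9) - (4/9)/(u + 9). Integrate each term: (4/9) ln|(u - 9)| - (4/9) ln|(u + 9)| + C


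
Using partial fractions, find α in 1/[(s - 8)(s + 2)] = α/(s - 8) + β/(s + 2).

Cover-up at s = 8: α = 1/(8 + 2) = 1/10


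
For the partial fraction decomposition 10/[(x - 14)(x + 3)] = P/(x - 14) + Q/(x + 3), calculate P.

Cover-up at x = 14: P = 10/(14 + 3) = 10/17


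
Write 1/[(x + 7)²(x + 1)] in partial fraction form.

Cover-up at x=-1: C = 1/(-1 + 7)² = 1/36. Cover-up at x=-7: B = 1/(-7 + 1) = -1/6. Comparing x² coeff: A = -C = -1/36
Result: (-1/36)/(x + 7) - (1/6)/(x + 7)² + (1/36)/(x + 1)


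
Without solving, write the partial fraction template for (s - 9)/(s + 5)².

Repeated linear factor: P/(s + 5) + Q/(s + 5)²


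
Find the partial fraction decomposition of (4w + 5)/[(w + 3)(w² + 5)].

At w=-3: α = (4·(-3) + 5)/((-3)² + 5) = -1/2. β = -α = 1/2, γ = 4 - (-3)·α = 5/2
Result: (-1/2)/(w + 3) + ((1/2)w + 5/2)/(w² + 5)


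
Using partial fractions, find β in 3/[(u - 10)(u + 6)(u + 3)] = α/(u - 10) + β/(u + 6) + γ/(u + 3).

Cover-up at u = -6: β = 3/[(-6 - 10)(-6 + 3)] = 3/[(-16)(-3)] = 3/48 = 1/16


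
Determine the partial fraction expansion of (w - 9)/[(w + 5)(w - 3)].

At w=-5: α = (1·(-5) - 9)/(-5 - 3) = 7/4. At w=3: β = (1·3 - 9)/(3 + 5) = -3/4
Result: (7/4)/(w + 5) - (3/4)/(w - 3)


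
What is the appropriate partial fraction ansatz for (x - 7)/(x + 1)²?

Repeated linear factor: P/(x + 1) + Q/(x + 1)²


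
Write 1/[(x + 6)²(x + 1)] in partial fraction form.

Cover-up at x=-1: R = 1/(-1 + 6)² = 1/25. Cover-up at x=-6: Q = 1/(-6 + 1) = -1/5. Comparing x² coeff: P = -R = -1/25
Result: (-1/25)/(x + 6) - (1/5)/(x + 6)² + (1/25)/(x + 1)


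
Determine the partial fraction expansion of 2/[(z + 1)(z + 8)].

2/(z + 1)(z + 8) = P/(z + 1) + Q/(z + 8). P = 2/(-1 + 8) = 2/7, Q = 2/(-8 + 1) = -2/7
Result: (2/7)/(z + 1) - (2/7)/(z + 8)


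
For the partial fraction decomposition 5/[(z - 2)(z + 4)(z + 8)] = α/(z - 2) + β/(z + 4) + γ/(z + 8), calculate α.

Cover-up at z = 2: α = 5/[(2 + 4)(2 + 8)] = 5/[(6)(10)] = 5/60 = 1/12


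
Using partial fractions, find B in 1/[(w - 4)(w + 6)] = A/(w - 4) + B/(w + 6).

Cover-up at w = -6: B = 1/(-6 - 4) = -1/10


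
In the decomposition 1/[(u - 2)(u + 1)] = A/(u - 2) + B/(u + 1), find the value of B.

Cover-up at u = -1: B = 1/(-1 - 2) = -1/3


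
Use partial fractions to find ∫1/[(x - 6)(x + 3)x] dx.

Cover-up: α = 1/54, β = 1/27, γ = -1/18. Decomposition: (1/54)/(x - 6) + (1/27)/(x + 3) - (1/18)/x. Integrate each term: (1/54) ln|(x - 6)| + (1/27) ln|(x + 3)| - (1/18) ln|x| + C


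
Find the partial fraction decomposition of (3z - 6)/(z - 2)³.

(3z - 6) = A(z - 2)² + B(z - 2) + C. At z = 2: C = 3·2 - 6 = 0. Coefficients: A = 0, B = 3
Result: 3/(z - 2)²


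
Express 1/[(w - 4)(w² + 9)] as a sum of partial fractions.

Cover-up at w = 4: P = 1/(4² + 9) = 1/25. Then Q = -P = -1/25, R = -P·(0 + 4) = -4/25
Result: (1/25)/(w - 4) - ((1/25)w + 4/25)/(w² + 9)


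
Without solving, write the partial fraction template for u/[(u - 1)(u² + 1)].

Linear + irreducible quadratic: P/(u - 1) + (Qu + R)/(u² + 1)


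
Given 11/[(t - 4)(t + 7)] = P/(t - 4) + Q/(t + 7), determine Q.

Cover-up at t = -7: Q = 11/(-7 - 4) = -11/11 = -1


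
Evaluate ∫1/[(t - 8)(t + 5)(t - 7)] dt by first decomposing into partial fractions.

Cover-up: P = 1/13, Q = 1/156, R = -1/12. Decomposition: (1/13)/(t - 8) + (1/156)/(t + 5) - (1/12)/(t - 7). Integrate each term: (1/13) ln|(t - 8)| + (1/156) ln|(t + 5)| - (1/12) ln|(t - 7)| + C


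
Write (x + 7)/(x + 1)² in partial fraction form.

(x + 7) = P(x + 1) + Q. At x = -1: Q = 1·(-1) + 7 = 6. Coeff of x: P = 1
Result: 1/(x + 1) + 6/(x + 1)²


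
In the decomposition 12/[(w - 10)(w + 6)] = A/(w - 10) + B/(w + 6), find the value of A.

Cover-up at w = 10: A = 12/(10 + 6) = 12/16 = 3/4


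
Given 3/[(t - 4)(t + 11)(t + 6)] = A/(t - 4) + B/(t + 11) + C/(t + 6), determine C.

Cover-up at t = -6: C = 3/[(-6 - 4)(-6 + 11)] = 3/[(-10)(5)] = -3/50


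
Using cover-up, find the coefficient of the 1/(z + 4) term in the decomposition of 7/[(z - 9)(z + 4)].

Cover (z + 4), set z=-4: 7/((z - 9) at z=-4) = 7/(-13) = -7/13


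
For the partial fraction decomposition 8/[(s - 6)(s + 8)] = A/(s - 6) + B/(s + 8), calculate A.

Cover-up at s = 6: A = 8/(6 + 8) = 8/14 = 4/7


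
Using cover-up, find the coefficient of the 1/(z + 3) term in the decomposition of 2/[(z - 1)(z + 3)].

Cover (z + 3), set z=-3: 2/((z - 1) at z=-3) = 2/(-4) = -1/2


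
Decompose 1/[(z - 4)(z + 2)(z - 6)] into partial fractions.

Using cover-up method: α = -1/12, β = 1/48, γ = 1/16
Result: (-1/12)/(z - 4) + (1/48)/(z + 2) + (1/16)/(z - 6)


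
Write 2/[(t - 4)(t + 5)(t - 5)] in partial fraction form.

Using cover-up method: A = -2/9, B = 1/45, C = 1/5
Result: (-2/9)/(t - 4) + (1/45)/(t + 5) + (1/5)/(t - 5)


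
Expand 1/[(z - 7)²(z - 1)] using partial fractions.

Cover-up at z=1: R = 1/(1 - 7)² = 1/36. Cover-up at z=7: Q = 1/(7 - 1) = 1/6. Comparing z² coeff: P = -R = -1/36
Result: (-1/36)/(z - 7) + (1/6)/(z - 7)² + (1/36)/(z - 1)


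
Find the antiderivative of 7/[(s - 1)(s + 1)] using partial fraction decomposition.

Decompose: 7/[(s - 1)(s + 1)] = (7/2)/(s - 1) - (7/2)/(s + 1). Integrate each term: (7/2) ln|(s - 1)| - (7/2) ln|(s + 1)| + C
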